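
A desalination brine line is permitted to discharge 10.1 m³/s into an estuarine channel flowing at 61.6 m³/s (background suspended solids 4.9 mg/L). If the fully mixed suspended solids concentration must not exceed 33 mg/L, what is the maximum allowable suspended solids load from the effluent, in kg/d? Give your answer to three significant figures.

Mass balance at the limit: 61.60·4.900 + 10.10·Cₑ = 71.70·33 → Cₑ = 204.4 mg/L.
Load = 10.10 m³/s × 204.4 g/m³ × 86 400 s/d = 178400 kg/d.

178000 kg/d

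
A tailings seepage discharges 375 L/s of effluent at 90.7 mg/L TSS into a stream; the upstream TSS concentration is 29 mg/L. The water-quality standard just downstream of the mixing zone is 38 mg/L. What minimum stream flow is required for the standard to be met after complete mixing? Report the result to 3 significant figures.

Set C_mix = 38: (Q·29.00 + 375.0·90.70) / (Q + 375.0) = 38
→ Q = 375.0·(90.70 − 38)/(38 − 29.00) = 2196 L/s.

2200 L/s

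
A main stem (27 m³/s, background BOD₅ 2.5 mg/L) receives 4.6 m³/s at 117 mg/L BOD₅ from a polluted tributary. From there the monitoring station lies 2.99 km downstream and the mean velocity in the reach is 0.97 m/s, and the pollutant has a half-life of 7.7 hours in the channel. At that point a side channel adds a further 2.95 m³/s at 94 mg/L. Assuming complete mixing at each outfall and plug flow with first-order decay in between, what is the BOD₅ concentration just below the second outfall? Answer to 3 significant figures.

After mixing, C = (27.00·2.500 + 4.600·117.0) / 31.60 = 605.7/31.60 = 19.17 mg/L; combined flow 31.60 m³/s.
Travel time t = 2.99·1000 / 0.97 = 3082 s = 0.8562 h.
Half-life 7.7 h → k = ln 2 / 7.7 = 0.09002 h⁻¹ = 2.160 d⁻¹.
Applying C = C₀e^(−kt): 19.17 × 0.9258 = 17.75 mg/L.
Second outfall: C = (31.60·17.75 + 2.950·94.00)/34.55 = 24.26 mg/L.

24.3 mg/L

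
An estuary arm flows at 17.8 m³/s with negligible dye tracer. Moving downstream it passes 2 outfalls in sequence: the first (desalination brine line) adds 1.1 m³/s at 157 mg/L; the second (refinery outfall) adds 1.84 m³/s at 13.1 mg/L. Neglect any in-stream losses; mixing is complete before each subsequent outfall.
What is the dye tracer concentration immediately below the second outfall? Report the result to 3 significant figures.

9.49 mg/L

Below outfall 1: Q → 18.90 m³/s, C = (17.80·0 + 1.100·157.0)/18.90 = 9.138 mg/L.
Below outfall 2: Q → 20.74 m³/s, C = (18.90·9.138 + 1.840·13.10)/20.74 = 9.489 mg/L.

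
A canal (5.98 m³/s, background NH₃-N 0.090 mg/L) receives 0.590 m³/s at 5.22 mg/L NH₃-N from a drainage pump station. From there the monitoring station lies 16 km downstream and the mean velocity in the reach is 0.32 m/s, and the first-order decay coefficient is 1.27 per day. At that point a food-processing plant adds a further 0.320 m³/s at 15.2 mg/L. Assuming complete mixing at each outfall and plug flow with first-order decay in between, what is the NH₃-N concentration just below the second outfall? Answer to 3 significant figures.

0.958 mg/L

After mixing, C = (5.980·0.09000 + 0.5900·5.220) / 6.570 = 3.618/6.570 = 0.5507 mg/L; combined flow 6.570 m³/s.
Travel time t = 16·1000 / 0.32 = 50000 s = 13.89 h.
First-order decay: C = 0.5507·exp(−k·t) = 0.5507·0.4795 = 0.2641 mg/L.
At the second outfall, C = (6.570·0.2641 + 0.3200·15.20) / (6.570 + 0.3200) = 0.9578 mg/L.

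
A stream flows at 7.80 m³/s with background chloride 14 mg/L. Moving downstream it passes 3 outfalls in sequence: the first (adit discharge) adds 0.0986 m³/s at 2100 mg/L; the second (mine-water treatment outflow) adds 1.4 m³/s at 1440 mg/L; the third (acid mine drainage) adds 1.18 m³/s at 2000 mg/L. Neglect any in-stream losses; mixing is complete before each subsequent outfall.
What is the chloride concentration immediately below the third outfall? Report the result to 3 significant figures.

Below outfall 1: Q → 7.899 m³/s, C = (7.800·14.00 + 0.09860·2100)/7.899 = 40.04 mg/L.
Below outfall 2: Q → 9.299 m³/s, C = (7.899·40.04 + 1.400·1440)/9.299 = 250.8 mg/L.
Below outfall 3: Q → 10.48 m³/s, C = (9.299·250.8 + 1.180·2000)/10.48 = 447.8 mg/L.

448 mg/L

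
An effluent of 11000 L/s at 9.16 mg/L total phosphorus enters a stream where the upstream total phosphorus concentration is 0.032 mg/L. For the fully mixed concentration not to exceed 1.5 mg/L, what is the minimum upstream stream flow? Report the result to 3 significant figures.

57400 L/s

Set C_mix = 1.5: (Q·0.03200 + 11000·9.160) / (Q + 11000) = 1.5
→ Q = 11000·(9.160 − 1.5)/(1.5 − 0.03200) = 57400 L/s.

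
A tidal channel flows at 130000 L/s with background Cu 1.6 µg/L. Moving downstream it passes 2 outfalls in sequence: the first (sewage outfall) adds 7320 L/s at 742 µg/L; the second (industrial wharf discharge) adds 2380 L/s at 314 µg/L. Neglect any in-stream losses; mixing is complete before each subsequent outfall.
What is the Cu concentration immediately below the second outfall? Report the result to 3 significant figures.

45.7 µg/L

Outfall 1: combined Q = 137300 L/s; C = (130000·1.600 + 7320·742.0)/137300 = 41.07 µg/L.
Outfall 2: combined Q = 139700 L/s; C = (137300·41.07 + 2380·314.0)/139700 = 45.72 µg/L.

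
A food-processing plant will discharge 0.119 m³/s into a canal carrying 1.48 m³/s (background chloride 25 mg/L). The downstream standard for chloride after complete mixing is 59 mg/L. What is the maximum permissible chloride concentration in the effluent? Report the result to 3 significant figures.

482 mg/L

At the limit, (Qr·Cr + Qe·Cₑ)/(Qr + Qe) = 59:
Cₑ = (1.599·59 − 1.480·25.00) / 0.1190 = 481.9 mg/L.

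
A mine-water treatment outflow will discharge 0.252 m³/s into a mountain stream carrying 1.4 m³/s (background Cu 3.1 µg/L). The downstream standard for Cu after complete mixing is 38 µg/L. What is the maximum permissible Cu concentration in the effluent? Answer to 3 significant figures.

At the limit, (Qr·Cr + Qe·Cₑ)/(Qr + Qe) = 38:
Cₑ = (1.652·38 − 1.400·3.100) / 0.2520 = 231.9 µg/L.

232 µg/L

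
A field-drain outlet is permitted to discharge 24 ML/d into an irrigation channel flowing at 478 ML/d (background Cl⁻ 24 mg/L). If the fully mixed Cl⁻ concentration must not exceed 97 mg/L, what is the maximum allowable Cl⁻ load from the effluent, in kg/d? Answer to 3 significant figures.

Mass balance at the limit: 478.0·24.00 + 24.00·Cₑ = 502.0·97 → Cₑ = 1551 mg/L.
24.00 ML/d = 0.2778 m³/s. Load = 0.2778 m³/s × 1551 g/m³ × 86 400 s/d = 37220 kg/d.

37200 kg/d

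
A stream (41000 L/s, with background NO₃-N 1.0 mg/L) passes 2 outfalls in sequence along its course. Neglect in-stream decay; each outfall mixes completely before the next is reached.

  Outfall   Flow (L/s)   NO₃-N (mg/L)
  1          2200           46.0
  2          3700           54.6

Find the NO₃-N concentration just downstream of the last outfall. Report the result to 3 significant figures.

7.34 mg/L

Below outfall 1: Q → 43200 L/s, C = (41000·1.000 + 2200·46.00)/43200 = 3.292 mg/L.
Below outfall 2: Q → 46900 L/s, C = (43200·3.292 + 3700·54.60)/46900 = 7.339 mg/L.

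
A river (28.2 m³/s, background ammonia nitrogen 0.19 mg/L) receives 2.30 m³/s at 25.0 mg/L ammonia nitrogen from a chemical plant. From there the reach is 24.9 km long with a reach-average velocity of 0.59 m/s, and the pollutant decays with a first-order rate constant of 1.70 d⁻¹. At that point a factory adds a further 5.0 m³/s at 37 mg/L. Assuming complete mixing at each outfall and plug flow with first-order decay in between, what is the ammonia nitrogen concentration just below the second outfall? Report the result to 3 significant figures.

5.98 mg/L

Conservation of mass: C = (28.20·0.1900 + 2.300·25.00) / 30.50 = 62.86/30.50 = 2.061 mg/L; combined flow 30.50 m³/s.
Travel time t = 24.9·1000 / 0.59 = 42200 s = 11.72 h.
After decay, C = 2.061 × e^(−kt) = 2.061 × 0.4359 = 0.8983 mg/L.
Second outfall: C = (30.50·0.8983 + 5.000·37.00)/35.50 = 5.983 mg/L.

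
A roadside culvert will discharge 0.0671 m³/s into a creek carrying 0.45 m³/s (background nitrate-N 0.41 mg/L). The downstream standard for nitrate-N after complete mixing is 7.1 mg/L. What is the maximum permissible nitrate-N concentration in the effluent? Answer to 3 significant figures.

52.0 mg/L

At the limit, (Qr·Cr + Qe·Cₑ)/(Qr + Qe) = 7.1:
Cₑ = (0.5171·7.1 − 0.4500·0.4100) / 0.06710 = 51.97 mg/L.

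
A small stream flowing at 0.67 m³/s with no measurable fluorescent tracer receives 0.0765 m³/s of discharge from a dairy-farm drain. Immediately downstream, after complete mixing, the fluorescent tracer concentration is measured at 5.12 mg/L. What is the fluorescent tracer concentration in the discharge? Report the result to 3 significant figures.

Mass balance: 0.6700·0 + 0.07650·Cₑ = 0.7465·5.120
→ Cₑ = (0.7465·5.120 − 0.6700·0) / 0.07650 = 49.96 mg/L.

50.0 mg/L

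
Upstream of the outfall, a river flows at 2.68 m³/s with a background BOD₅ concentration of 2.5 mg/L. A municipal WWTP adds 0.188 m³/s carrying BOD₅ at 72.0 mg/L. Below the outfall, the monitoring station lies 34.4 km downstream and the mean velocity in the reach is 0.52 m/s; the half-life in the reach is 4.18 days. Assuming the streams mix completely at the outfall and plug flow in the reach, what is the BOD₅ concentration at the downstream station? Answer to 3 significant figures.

After mixing, C = (2.680·2.500 + 0.1880·72.00) / 2.868 = 20.24/2.868 = 7.056 mg/L.
Travel time t = 34.4·1000 / 0.52 = 66150 s = 18.38 h.
Half-life 4.18 d → k = ln 2 / 4.18 = 0.1658 d⁻¹.
First-order decay: C = 7.056·exp(−k·t) = 7.056·0.8808 = 6.214 mg/L.

6.21 mg/L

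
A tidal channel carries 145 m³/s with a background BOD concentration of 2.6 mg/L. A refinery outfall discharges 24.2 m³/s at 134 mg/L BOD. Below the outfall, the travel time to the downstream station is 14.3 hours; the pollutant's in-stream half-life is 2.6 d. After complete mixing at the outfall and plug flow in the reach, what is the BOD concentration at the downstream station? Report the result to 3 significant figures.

After mixing, C = (145.0·2.600 + 24.20·134.0) / 169.2 = 3620/169.2 = 21.39 mg/L.
Half-life 2.6 d → k = ln 2 / 2.6 = 0.2666 d⁻¹.
Applying C = C₀e^(−kt): 21.39 × 0.8531 = 18.25 mg/L.

18.3 mg/L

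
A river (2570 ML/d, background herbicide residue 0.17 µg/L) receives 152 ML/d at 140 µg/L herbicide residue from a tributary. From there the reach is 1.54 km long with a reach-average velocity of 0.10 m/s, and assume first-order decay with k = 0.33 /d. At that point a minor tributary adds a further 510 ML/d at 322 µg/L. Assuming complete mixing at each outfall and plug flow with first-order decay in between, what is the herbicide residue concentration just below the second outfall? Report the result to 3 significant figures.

57.1 µg/L

After mixing, C = (2570·0.1700 + 152.0·140.0) / 2722 = 21720/2722 = 7.978 µg/L; combined flow 2722 ML/d.
Travel time t = 1.54·1000 / 0.10 = 15400 s = 4.278 h.
First-order decay: C = 7.978·exp(−k·t) = 7.978·0.9429 = 7.523 µg/L.
At the second outfall, C = (2722·7.523 + 510.0·322.0) / (2722 + 510.0) = 57.15 µg/L.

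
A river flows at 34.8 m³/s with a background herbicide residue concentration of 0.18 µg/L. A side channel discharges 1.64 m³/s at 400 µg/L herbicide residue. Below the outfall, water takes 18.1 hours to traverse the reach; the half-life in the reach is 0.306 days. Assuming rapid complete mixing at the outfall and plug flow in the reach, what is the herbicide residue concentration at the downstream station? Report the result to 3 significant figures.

3.29 µg/L

Conservation of mass: C = (34.80·0.1800 + 1.640·400.0) / 36.44 = 662.3/36.44 = 18.17 µg/L.
Half-life 0.306 d → k = ln 2 / 0.306 = 2.265 d⁻¹.
Applying C = C₀e^(−kt): 18.17 × 0.1812 = 3.293 µg/L.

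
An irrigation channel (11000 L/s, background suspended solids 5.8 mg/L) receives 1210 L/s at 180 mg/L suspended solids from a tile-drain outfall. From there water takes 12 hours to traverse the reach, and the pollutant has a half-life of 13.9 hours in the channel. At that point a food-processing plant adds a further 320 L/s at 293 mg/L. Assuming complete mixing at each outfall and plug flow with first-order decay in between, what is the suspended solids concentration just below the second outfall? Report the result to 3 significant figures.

Conservation of mass: C = (11000·5.800 + 1210·180.0) / 12210 = 281600/12210 = 23.06 mg/L; combined flow 12210 L/s.
Half-life 13.9 h → k = ln 2 / 13.9 = 0.04987 h⁻¹ = 1.197 d⁻¹.
Decay over the reach: 23.06·exp(−kt) = 23.06·0.5497 = 12.68 mg/L.
At the second outfall, C = (12210·12.68 + 320.0·293.0) / (12210 + 320.0) = 19.84 mg/L.

19.8 mg/L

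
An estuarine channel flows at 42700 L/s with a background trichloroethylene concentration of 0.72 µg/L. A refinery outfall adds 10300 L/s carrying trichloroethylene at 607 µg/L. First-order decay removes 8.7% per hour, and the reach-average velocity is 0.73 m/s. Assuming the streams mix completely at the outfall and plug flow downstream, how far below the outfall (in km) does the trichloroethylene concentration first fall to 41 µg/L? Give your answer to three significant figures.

30.7 km

Mixed concentration C = ΣQC/ΣQ = (42700·0.7200 + 10300·607.0) / 53000 = 6283000/53000 = 118.5 µg/L.
8.7%/h lost → k = −ln(1 − 0.087) = 0.09102 h⁻¹.
Set 118.5·exp(−k·t) = 41 → t = ln(118.5/41)/k = 41990 s = 11.66 h.
Distance = v·t = 0.73·41990 = 30650 m = 30.65 km.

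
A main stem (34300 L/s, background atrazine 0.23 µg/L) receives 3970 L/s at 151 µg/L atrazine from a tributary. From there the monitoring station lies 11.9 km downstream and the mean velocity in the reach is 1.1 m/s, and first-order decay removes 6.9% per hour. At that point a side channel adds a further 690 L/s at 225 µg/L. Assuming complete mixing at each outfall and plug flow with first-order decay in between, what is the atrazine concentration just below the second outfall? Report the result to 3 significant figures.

Mixed concentration C = ΣQC/ΣQ = (34300·0.2300 + 3970·151.0) / 38270 = 607400/38270 = 15.87 µg/L; combined flow 38270 L/s.
Travel time t = 11.9·1000 / 1.1 = 10820 s = 3.005 h.
6.9%/h lost → k = −ln(1 − 0.069) = 0.07150 h⁻¹.
First-order decay: C = 15.87·exp(−k·t) = 15.87·0.8067 = 12.80 µg/L.
Second outfall: C = (38270·12.80 + 690.0·225.0)/38960 = 16.56 µg/L.

16.6 µg/L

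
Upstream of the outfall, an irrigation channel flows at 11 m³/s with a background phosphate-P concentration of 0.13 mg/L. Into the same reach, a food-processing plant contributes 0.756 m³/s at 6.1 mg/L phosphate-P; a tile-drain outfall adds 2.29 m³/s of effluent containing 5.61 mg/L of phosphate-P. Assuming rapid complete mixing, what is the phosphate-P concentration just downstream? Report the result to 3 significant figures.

1.34 mg/L

Flow-weighted average: C = (11.00·0.1300 + 0.7560·6.100 + 2.290·5.610) / 14.05 = 18.89/14.05 = 1.345 mg/L.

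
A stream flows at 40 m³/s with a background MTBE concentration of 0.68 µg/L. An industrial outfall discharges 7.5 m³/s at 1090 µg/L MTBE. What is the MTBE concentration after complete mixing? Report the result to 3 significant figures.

173 µg/L

Mixed concentration C = ΣQC/ΣQ = (40.00·0.6800 + 7.500·1090) / 47.50 = 8202/47.50 = 172.7 µg/L.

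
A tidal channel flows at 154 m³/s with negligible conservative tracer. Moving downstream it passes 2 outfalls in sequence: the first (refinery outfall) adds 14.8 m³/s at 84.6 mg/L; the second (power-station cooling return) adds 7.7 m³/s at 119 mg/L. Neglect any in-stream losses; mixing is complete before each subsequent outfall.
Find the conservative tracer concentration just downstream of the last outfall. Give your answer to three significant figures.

Below outfall 1: Q → 168.8 m³/s, C = (154.0·0 + 14.80·84.60)/168.8 = 7.418 mg/L.
Below outfall 2: Q → 176.5 m³/s, C = (168.8·7.418 + 7.700·119.0)/176.5 = 12.29 mg/L.

12.3 mg/L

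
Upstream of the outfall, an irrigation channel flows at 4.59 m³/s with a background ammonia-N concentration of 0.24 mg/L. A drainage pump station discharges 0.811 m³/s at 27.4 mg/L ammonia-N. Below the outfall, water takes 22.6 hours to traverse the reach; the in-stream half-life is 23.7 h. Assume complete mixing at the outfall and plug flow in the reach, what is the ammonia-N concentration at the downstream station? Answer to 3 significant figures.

After mixing, C = (4.590·0.2400 + 0.8110·27.40) / 5.401 = 23.32/5.401 = 4.318 mg/L.
Half-life 23.7 h → k = ln 2 / 23.7 = 0.02925 h⁻¹ = 0.7019 d⁻¹.
Decay over the reach: 4.318·exp(−kt) = 4.318·0.5163 = 2.230 mg/L.

2.23 mg/L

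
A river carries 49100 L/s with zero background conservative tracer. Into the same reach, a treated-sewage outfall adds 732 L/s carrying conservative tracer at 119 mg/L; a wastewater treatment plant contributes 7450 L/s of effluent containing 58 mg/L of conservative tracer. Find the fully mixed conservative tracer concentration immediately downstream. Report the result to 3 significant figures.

Flow-weighted average: C = (49100·0 + 732.0·119.0 + 7450·58.00) / 57280 = 519200/57280 = 9.064 mg/L.

9.06 mg/L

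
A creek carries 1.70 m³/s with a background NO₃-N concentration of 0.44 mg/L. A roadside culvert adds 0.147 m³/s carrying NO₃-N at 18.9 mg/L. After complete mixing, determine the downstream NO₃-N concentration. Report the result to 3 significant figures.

1.91 mg/L

After mixing, C = (1.700·0.4400 + 0.1470·18.90) / 1.847 = 3.526/1.847 = 1.909 mg/L.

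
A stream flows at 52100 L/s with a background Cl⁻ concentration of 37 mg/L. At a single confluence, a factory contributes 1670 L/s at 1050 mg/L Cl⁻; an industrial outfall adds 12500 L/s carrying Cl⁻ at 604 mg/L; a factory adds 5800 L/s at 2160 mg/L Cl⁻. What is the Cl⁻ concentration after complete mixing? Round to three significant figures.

Flow-weighted average: C = (52100·37.00 + 1670·1050 + 12500·604.0 + 5800·2160) / 72070 = 23760000/72070 = 329.7 mg/L.

330 mg/L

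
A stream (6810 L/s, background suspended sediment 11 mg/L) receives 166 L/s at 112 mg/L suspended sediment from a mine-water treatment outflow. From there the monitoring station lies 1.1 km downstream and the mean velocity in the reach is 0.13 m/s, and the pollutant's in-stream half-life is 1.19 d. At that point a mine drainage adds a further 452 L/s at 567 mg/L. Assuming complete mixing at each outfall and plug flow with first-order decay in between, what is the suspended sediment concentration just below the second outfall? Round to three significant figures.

46.4 mg/L

Flow-weighted average: C = (6810·11.00 + 166.0·112.0) / 6976 = 93500/6976 = 13.40 mg/L; combined flow 6976 L/s.
Travel time t = 1.1·1000 / 0.13 = 8462 s = 2.350 h.
Half-life 1.19 d → k = ln 2 / 1.19 = 0.5825 d⁻¹.
Decay over the reach: 13.40·exp(−kt) = 13.40·0.9446 = 12.66 mg/L.
At the second outfall, C = (6976·12.66 + 452.0·567.0) / (6976 + 452.0) = 46.39 mg/L.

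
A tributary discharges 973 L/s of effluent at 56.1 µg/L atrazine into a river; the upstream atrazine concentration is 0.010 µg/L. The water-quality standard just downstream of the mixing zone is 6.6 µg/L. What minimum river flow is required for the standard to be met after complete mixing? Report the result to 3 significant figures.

7310 L/s

Set C_mix = 6.6: (Q·0.01000 + 973.0·56.10) / (Q + 973.0) = 6.6
→ Q = 973.0·(56.10 − 6.6)/(6.6 − 0.01000) = 7309 L/s.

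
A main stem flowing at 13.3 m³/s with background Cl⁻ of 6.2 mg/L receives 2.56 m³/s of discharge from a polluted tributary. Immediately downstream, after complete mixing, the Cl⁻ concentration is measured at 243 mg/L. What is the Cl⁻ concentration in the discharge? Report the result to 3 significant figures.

1470 mg/L

Mass balance: 13.30·6.200 + 2.560·Cₑ = 15.86·243.0
→ Cₑ = (15.86·243.0 − 13.30·6.200) / 2.560 = 1473 mg/L.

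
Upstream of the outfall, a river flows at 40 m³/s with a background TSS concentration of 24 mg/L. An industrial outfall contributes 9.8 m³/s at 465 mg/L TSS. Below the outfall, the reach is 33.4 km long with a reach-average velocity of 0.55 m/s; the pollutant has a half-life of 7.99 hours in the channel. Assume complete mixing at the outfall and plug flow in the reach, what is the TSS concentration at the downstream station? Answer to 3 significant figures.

Mass balance: C = (40.00·24.00 + 9.800·465.0) / 49.80 = 5517/49.80 = 110.8 mg/L.
Travel time t = 33.4·1000 / 0.55 = 60730 s = 16.87 h.
Half-life 7.99 h → k = ln 2 / 7.99 = 0.08675 h⁻¹ = 2.082 d⁻¹.
After decay, C = 110.8 × e^(−kt) = 110.8 × 0.2315 = 25.64 mg/L.

25.6 mg/L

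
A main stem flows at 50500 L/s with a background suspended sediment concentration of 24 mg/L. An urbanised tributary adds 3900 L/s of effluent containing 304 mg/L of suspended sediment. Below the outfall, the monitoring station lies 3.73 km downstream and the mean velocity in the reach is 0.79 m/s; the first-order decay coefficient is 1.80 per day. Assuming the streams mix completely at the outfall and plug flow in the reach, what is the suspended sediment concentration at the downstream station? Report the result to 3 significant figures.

Mixed concentration C = ΣQC/ΣQ = (50500·24.00 + 3900·304.0) / 54400 = 2398000/54400 = 44.07 mg/L.
Travel time t = 3.73·1000 / 0.79 = 4722 s = 1.312 h.
Applying C = C₀e^(−kt): 44.07 × 0.9063 = 39.94 mg/L.

39.9 mg/L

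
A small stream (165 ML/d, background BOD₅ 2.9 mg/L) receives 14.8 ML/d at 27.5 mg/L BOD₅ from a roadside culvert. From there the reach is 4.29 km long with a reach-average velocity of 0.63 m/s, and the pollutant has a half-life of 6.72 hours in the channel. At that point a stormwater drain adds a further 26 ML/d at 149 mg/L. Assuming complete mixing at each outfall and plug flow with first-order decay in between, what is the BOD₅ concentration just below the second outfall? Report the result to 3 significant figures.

Conservation of mass: C = (165.0·2.900 + 14.80·27.50) / 179.8 = 885.5/179.8 = 4.925 mg/L; combined flow 179.8 ML/d.
Travel time t = 4.29·1000 / 0.63 = 6810 s = 1.892 h.
Half-life 6.72 h → k = ln 2 / 6.72 = 0.1031 h⁻¹ = 2.476 d⁻¹.
Applying C = C₀e^(−kt): 4.925 × 0.8227 = 4.052 mg/L.
Second outfall: C = (179.8·4.052 + 26.00·149.0)/205.8 = 22.36 mg/L.

22.4 mg/L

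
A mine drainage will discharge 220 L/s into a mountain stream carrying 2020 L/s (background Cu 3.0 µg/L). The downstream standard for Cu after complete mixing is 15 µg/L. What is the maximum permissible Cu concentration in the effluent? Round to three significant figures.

125 µg/L

At the limit, (Qr·Cr + Qe·Cₑ)/(Qr + Qe) = 15:
Cₑ = (2240·15 − 2020·3.000) / 220.0 = 125.2 µg/L.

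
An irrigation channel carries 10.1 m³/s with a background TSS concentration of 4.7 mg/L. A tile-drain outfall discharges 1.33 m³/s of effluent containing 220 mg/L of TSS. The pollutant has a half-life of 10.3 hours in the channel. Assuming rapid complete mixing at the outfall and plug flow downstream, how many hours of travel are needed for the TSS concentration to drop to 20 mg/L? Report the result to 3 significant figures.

5.90 h

Conservation of mass: C = (10.10·4.700 + 1.330·220.0) / 11.43 = 340.1/11.43 = 29.75 mg/L.
Half-life 10.3 h → k = ln 2 / 10.3 = 0.06730 h⁻¹ = 1.615 d⁻¹.
29.75·exp(−k·t) = 20 → t = ln(29.75/20)/k = 21250 s = 5.902 h.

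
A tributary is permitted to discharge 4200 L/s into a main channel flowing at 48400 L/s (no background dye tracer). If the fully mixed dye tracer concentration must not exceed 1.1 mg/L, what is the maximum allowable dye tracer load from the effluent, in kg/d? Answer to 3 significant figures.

Mass balance at the limit: 48400·0 + 4200·Cₑ = 52600·1.1 → Cₑ = 13.78 mg/L.
4200 L/s = 4.200 m³/s. Load = 4.200 m³/s × 13.78 g/m³ × 86 400 s/d = 4999 kg/d.

5000 kg/d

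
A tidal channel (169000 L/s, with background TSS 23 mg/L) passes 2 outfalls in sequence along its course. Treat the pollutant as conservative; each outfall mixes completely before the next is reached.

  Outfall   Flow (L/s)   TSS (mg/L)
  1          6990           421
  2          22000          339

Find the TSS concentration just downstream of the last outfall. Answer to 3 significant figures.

72.2 mg/L

Below outfall 1: Q → 176000 L/s, C = (169000·23.00 + 6990·421.0)/176000 = 38.81 mg/L.
Below outfall 2: Q → 198000 L/s, C = (176000·38.81 + 22000·339.0)/198000 = 72.16 mg/L.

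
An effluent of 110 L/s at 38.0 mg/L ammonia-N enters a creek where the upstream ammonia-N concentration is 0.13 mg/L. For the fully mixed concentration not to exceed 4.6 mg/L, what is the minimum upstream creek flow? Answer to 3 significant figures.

822 L/s

Set C_mix = 4.6: (Q·0.1300 + 110.0·38.00) / (Q + 110.0) = 4.6
→ Q = 110.0·(38.00 − 4.6)/(4.6 − 0.1300) = 821.9 L/s.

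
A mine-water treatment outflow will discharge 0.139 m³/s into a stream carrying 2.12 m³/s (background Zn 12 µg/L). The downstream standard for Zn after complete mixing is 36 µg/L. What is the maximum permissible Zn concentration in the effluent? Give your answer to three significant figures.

At the limit, (Qr·Cr + Qe·Cₑ)/(Qr + Qe) = 36:
Cₑ = (2.259·36 − 2.120·12.00) / 0.1390 = 402.0 µg/L.

402 µg/L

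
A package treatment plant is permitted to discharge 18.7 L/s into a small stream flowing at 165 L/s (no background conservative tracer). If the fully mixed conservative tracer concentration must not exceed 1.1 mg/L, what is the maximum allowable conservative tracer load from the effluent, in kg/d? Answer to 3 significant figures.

Mass balance at the limit: 165.0·0 + 18.70·Cₑ = 183.7·1.1 → Cₑ = 10.81 mg/L.
18.70 L/s = 0.01870 m³/s. Load = 0.01870 m³/s × 10.81 g/m³ × 86 400 s/d = 17.46 kg/d.

17.5 kg/d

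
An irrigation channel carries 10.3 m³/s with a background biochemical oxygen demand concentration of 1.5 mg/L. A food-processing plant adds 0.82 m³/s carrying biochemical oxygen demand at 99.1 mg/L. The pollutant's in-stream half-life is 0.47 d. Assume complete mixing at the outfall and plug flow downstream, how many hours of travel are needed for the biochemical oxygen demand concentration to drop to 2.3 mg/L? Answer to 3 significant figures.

21.6 h

Mass balance: C = (10.30·1.500 + 0.8200·99.10) / 11.12 = 96.71/11.12 = 8.697 mg/L.
Half-life 0.47 d → k = ln 2 / 0.47 = 1.475 d⁻¹.
8.697·exp(−k·t) = 2.3 → t = ln(8.697/2.3)/k = 77920 s = 21.65 h.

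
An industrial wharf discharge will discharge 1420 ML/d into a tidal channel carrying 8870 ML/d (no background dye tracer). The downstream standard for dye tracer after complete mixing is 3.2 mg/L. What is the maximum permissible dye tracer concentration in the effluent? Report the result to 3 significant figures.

23.2 mg/L

At the limit, (Qr·Cr + Qe·Cₑ)/(Qr + Qe) = 3.2:
Cₑ = (10290·3.2 − 8870·0) / 1420 = 23.19 mg/L.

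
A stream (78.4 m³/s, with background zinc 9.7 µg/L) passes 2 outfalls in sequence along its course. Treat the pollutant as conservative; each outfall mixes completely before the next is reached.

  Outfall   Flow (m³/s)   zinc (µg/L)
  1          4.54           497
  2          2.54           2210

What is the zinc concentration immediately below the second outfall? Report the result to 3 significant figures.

Below outfall 1: Q → 82.94 m³/s, C = (78.40·9.700 + 4.540·497.0)/82.94 = 36.37 µg/L.
Below outfall 2: Q → 85.48 m³/s, C = (82.94·36.37 + 2.540·2210)/85.48 = 101.0 µg/L.

101 µg/L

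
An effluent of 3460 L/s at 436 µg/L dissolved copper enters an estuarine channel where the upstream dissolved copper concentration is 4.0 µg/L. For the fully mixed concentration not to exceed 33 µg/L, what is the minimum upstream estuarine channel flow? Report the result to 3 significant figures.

48100 L/s

Set C_mix = 33: (Q·4.000 + 3460·436.0) / (Q + 3460) = 33
→ Q = 3460·(436.0 − 33)/(33 − 4.000) = 48080 L/s.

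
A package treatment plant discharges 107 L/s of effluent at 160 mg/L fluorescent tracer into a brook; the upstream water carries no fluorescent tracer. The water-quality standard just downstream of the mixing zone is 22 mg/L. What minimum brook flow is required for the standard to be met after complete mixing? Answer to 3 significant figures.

671 L/s

Set C_mix = 22: (Q·0 + 107.0·160.0) / (Q + 107.0) = 22
→ Q = 107.0·(160.0 − 22)/(22 − 0) = 671.2 L/s.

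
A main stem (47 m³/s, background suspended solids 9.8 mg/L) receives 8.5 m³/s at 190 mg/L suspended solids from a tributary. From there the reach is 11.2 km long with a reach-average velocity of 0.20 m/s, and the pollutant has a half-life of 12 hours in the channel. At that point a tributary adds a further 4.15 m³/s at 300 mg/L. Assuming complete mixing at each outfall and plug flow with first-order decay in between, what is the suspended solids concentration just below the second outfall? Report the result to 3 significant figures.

35.0 mg/L

Flow-weighted average: C = (47.00·9.800 + 8.500·190.0) / 55.50 = 2076/55.50 = 37.40 mg/L; combined flow 55.50 m³/s.
Travel time t = 11.2·1000 / 0.20 = 56000 s = 15.56 h.
Half-life 12 h → k = ln 2 / 12 = 0.05776 h⁻¹ = 1.386 d⁻¹.
After decay, C = 37.40 × e^(−kt) = 37.40 × 0.4072 = 15.23 mg/L.
Second outfall: C = (55.50·15.23 + 4.150·300.0)/59.65 = 35.04 mg/L.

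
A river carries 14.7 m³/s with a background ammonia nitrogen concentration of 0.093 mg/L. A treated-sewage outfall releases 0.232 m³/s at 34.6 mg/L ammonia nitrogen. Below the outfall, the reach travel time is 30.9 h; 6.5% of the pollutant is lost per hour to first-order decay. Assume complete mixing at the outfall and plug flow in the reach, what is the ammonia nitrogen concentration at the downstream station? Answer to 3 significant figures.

0.0789 mg/L

Mass balance: C = (14.70·0.09300 + 0.2320·34.60) / 14.93 = 9.394/14.93 = 0.6291 mg/L.
6.5%/h lost → k = −ln(1 − 0.065) = 0.06721 h⁻¹.
After decay, C = 0.6291 × e^(−kt) = 0.6291 × 0.1253 = 0.07885 mg/L.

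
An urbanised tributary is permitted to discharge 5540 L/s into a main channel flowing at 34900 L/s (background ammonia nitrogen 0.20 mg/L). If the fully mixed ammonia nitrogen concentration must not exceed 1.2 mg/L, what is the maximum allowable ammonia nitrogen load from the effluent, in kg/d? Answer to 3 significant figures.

3590 kg/d

Mass balance at the limit: 34900·0.2000 + 5540·Cₑ = 40440·1.2 → Cₑ = 7.500 mg/L.
5540 L/s = 5.540 m³/s. Load = 5.540 m³/s × 7.500 g/m³ × 86 400 s/d = 3590 kg/d.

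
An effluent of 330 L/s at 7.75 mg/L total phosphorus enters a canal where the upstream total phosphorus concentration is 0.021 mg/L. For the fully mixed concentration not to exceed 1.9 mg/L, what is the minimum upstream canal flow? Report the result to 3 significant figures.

Set C_mix = 1.9: (Q·0.02100 + 330.0·7.750) / (Q + 330.0) = 1.9
→ Q = 330.0·(7.750 − 1.9)/(1.9 − 0.02100) = 1027 L/s.

1030 L/s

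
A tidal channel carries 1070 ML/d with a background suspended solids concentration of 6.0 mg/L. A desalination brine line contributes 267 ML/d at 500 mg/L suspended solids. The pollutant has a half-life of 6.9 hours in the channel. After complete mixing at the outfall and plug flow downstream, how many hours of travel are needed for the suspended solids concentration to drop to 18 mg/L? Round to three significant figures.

Flow-weighted average: C = (1070·6.000 + 267.0·500.0) / 1337 = 139900/1337 = 104.7 mg/L.
Half-life 6.9 h → k = ln 2 / 6.9 = 0.1005 h⁻¹ = 2.411 d⁻¹.
104.7·exp(−k·t) = 18 → t = ln(104.7/18)/k = 63080 s = 17.52 h.

17.5 h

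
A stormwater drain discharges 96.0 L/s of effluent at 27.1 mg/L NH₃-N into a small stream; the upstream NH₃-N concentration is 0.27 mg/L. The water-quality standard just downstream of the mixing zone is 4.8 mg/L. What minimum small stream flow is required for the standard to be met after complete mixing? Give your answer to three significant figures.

Set C_mix = 4.8: (Q·0.2700 + 96.00·27.10) / (Q + 96.00) = 4.8
→ Q = 96.00·(27.10 − 4.8)/(4.8 − 0.2700) = 472.6 L/s.

473 L/s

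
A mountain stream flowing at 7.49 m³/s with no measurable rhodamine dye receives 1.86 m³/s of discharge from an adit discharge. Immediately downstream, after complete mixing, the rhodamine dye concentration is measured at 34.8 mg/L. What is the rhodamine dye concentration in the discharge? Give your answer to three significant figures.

175 mg/L

Mass balance: 7.490·0 + 1.860·Cₑ = 9.350·34.80
→ Cₑ = (9.350·34.80 − 7.490·0) / 1.860 = 174.9 mg/L.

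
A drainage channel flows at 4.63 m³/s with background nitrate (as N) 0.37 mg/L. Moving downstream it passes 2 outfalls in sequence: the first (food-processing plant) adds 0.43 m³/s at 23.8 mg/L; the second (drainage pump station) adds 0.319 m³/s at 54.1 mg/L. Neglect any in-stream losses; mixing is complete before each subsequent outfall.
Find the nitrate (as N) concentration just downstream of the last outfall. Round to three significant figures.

5.43 mg/L

Below outfall 1: Q → 5.060 m³/s, C = (4.630·0.3700 + 0.4300·23.80)/5.060 = 2.361 mg/L.
Below outfall 2: Q → 5.379 m³/s, C = (5.060·2.361 + 0.3190·54.10)/5.379 = 5.429 mg/L.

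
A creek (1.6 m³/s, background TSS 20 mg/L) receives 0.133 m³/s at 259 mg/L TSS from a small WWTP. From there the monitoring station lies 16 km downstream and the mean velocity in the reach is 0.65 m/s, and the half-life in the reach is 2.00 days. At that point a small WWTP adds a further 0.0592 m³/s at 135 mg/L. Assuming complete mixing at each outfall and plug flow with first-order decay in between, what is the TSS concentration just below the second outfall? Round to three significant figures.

38.0 mg/L

Mixed concentration C = ΣQC/ΣQ = (1.600·20.00 + 0.1330·259.0) / 1.733 = 66.45/1.733 = 38.34 mg/L; combined flow 1.733 m³/s.
Travel time t = 16·1000 / 0.65 = 24620 s = 6.838 h.
Half-life 2.00 d → k = ln 2 / 2.00 = 0.3466 d⁻¹.
After decay, C = 38.34 × e^(−kt) = 38.34 × 0.9060 = 34.74 mg/L.
Second outfall: C = (1.733·34.74 + 0.05920·135.0)/1.792 = 38.05 mg/L.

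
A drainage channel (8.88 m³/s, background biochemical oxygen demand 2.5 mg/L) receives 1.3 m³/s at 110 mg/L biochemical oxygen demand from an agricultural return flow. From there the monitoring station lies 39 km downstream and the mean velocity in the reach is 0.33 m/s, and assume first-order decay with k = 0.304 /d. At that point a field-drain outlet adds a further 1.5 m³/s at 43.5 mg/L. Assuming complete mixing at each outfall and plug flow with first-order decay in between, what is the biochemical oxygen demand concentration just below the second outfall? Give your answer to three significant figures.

14.9 mg/L

After mixing, C = (8.880·2.500 + 1.300·110.0) / 10.18 = 165.2/10.18 = 16.23 mg/L; combined flow 10.18 m³/s.
Travel time t = 39·1000 / 0.33 = 118200 s = 32.83 h.
First-order decay: C = 16.23·exp(−k·t) = 16.23·0.6598 = 10.71 mg/L.
At the second outfall, C = (10.18·10.71 + 1.500·43.50) / (10.18 + 1.500) = 14.92 mg/L.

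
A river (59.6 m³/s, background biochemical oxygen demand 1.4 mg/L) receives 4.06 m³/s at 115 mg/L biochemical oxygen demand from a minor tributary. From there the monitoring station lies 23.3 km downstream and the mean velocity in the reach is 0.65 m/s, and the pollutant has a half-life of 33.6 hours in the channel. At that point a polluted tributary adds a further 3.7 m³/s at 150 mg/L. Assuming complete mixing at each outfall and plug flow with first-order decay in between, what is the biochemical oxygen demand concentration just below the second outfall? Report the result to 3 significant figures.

14.9 mg/L

Mixed concentration C = ΣQC/ΣQ = (59.60·1.400 + 4.060·115.0) / 63.66 = 550.3/63.66 = 8.645 mg/L; combined flow 63.66 m³/s.
Travel time t = 23.3·1000 / 0.65 = 35850 s = 9.957 h.
Half-life 33.6 h → k = ln 2 / 33.6 = 0.02063 h⁻¹ = 0.4951 d⁻¹.
Applying C = C₀e^(−kt): 8.645 × 0.8143 = 7.040 mg/L.
At the second outfall, C = (63.66·7.040 + 3.700·150.0) / (63.66 + 3.700) = 14.89 mg/L.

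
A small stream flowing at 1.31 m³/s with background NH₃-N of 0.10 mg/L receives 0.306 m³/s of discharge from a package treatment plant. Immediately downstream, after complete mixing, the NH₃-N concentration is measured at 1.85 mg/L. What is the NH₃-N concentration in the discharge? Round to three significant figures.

Mass balance: 1.310·0.1000 + 0.3060·Cₑ = 1.616·1.850
→ Cₑ = (1.616·1.850 − 1.310·0.1000) / 0.3060 = 9.342 mg/L.

9.34 mg/L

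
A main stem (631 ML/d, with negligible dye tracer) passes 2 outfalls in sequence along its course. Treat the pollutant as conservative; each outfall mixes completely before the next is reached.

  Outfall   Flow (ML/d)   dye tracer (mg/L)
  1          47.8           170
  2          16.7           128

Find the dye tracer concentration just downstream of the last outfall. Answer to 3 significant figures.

Below outfall 1: Q → 678.8 ML/d, C = (631.0·0 + 47.80·170.0)/678.8 = 11.97 mg/L.
Below outfall 2: Q → 695.5 ML/d, C = (678.8·11.97 + 16.70·128.0)/695.5 = 14.76 mg/L.

14.8 mg/L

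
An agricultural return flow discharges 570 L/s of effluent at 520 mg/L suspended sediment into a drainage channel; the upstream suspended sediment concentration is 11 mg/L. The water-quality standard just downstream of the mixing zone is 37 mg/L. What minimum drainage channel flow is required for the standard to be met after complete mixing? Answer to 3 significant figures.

10600 L/s

Set C_mix = 37: (Q·11.00 + 570.0·520.0) / (Q + 570.0) = 37
→ Q = 570.0·(520.0 − 37)/(37 − 11.00) = 10590 L/s.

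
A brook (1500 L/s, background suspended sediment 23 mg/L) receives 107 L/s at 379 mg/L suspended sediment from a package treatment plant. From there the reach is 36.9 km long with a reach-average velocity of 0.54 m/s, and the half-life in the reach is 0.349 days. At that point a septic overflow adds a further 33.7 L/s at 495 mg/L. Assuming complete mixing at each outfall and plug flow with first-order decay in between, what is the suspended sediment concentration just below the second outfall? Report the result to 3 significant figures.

19.7 mg/L

After mixing, C = (1500·23.00 + 107.0·379.0) / 1607 = 75050/1607 = 46.70 mg/L; combined flow 1607 L/s.
Travel time t = 36.9·1000 / 0.54 = 68330 s = 18.98 h.
Half-life 0.349 d → k = ln 2 / 0.349 = 1.986 d⁻¹.
Decay over the reach: 46.70·exp(−kt) = 46.70·0.2079 = 9.709 mg/L.
Second outfall: C = (1607·9.709 + 33.70·495.0)/1641 = 19.68 mg/L.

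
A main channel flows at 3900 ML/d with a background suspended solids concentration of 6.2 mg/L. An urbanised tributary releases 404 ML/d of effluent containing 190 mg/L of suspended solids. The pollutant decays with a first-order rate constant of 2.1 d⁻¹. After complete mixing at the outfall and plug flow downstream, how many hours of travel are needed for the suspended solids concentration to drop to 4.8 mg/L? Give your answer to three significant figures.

18.1 h

Mass balance: C = (3900·6.200 + 404.0·190.0) / 4304 = 100900/4304 = 23.45 mg/L.
23.45·exp(−k·t) = 4.8 → t = ln(23.45/4.8)/k = 65270 s = 18.13 h.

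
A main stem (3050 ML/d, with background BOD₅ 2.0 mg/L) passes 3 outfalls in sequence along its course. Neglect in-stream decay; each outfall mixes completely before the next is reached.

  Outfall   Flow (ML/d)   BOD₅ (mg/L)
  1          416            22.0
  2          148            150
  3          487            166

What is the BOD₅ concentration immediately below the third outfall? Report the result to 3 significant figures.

Outfall 1: combined Q = 3466 ML/d; C = (3050·2.000 + 416.0·22.00)/3466 = 4.400 mg/L.
Outfall 2: combined Q = 3614 ML/d; C = (3466·4.400 + 148.0·150.0)/3614 = 10.36 mg/L.
Outfall 3: combined Q = 4101 ML/d; C = (3614·10.36 + 487.0·166.0)/4101 = 28.85 mg/L.

28.8 mg/L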